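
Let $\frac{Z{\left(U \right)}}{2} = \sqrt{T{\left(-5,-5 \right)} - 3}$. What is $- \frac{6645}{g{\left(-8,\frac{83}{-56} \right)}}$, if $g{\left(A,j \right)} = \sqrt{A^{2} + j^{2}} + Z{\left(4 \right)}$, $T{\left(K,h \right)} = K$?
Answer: $- \frac{372120}{\sqrt{207593} + 224 i \sqrt{2}} \approx -550.57 + 382.8 i$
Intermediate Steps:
$Z{\left(U \right)} = 4 i \sqrt{2}$ ($Z{\left(U \right)} = 2 \sqrt{-5 - 3} = 2 \sqrt{-8} = 2 \cdot 2 i \sqrt{2} = 4 i \sqrt{2}$)
$g{\left(A,j \right)} = \sqrt{A^{2} + j^{2}} + 4 i \sqrt{2}$
$- \frac{6645}{g{\left(-8,\frac{83}{-56} \right)}} = - \frac{6645}{\sqrt{\left(-8\right)^{2} + \left(\frac{83}{-56}\right)^{2}} + 4 i \sqrt{2}} = - \frac{6645}{\sqrt{64 + \left(83 \left(- \frac{1}{56}\right)\right)^{2}} + 4 i \sqrt{2}} = - \frac{6645}{\sqrt{64 + \left(- \frac{83}{56}\right)^{2}} + 4 i \sqrt{2}} = - \frac{6645}{\sqrt{64 + \frac{6889}{3136}} + 4 i \sqrt{2}} = - \frac{6645}{\sqrt{\frac{207593}{3136}} + 4 i \sqrt{2}} = - \frac{6645}{\frac{\sqrt{207593}}{56} + 4 i \sqrt{2}}$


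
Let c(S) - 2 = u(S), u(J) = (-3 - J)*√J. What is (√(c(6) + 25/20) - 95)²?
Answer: (190 - √(13 - 36*√6))²/4 ≈ 9006.2 - 823.72*I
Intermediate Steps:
u(J) = √J*(-3 - J)
c(S) = 2 + √S*(-3 - S)
(√(c(6) + 25/20) - 95)² = (√((2 - √6*(3 + 6)) + 25/20) - 95)² = (√((2 - 1*√6*9) + 25*(1/20)) - 95)² = (√((2 - 9*√6) + 5/4) - 95)² = (√(13/4 - 9*√6) - 95)² = (-95 + √(13/4 - 9*√6))²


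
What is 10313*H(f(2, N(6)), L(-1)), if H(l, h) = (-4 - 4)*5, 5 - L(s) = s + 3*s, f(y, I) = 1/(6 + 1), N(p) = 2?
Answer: -412520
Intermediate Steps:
f(y, I) = 1/7
L(s) = 5 - 4*s (L(s) = 5 - (s + 3*s) = 5 - 4*s)
H(l, h) = -40 (H(l, h) = -8*5 = -40)
10313*H(f(2, N(6)), L(-1)) = 10313*(-40) = -412520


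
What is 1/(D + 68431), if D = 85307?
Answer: 1/153738 ≈ 6.5046e-6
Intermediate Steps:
1/(D + 68431) = 1/(85307 + 68431) = 1/153738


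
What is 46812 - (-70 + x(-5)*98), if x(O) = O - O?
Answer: 46882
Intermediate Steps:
x(O) = 0
46812 - (-70 + x(-5)*98) = 46812 - (-70 + 0*98) = 46812 - (-70 + 0) = 46812 - 1*(-70) = 46812 + 70 = 46882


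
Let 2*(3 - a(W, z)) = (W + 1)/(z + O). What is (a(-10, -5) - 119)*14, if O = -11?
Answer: -26047/16 ≈ -1627.9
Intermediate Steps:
a(W, z) = 3 - (1 + W)/(2*(-11 + z)) (a(W, z) = 3 - (W + 1)/(2*(z - 11)) = 3 - (1 + W)/(2*(-11 + z)))
(a(-10, -5) - 119)*14 = ((-67 - 1*(-10) + 6*(-5))/(2*(-11 - 5)) - 119)*14 = ((1/2)*(-67 + 10 - 30)/(-16) - 119)*14 = ((1/2)*(-1/16)*(-87) - 119)*14 = (87/32 - 119)*14 = -3721/32*14 = -26047/16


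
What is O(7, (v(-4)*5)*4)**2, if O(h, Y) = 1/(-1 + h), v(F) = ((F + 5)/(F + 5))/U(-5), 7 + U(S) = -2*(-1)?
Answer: 1/36 ≈ 0.027778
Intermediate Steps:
U(S) = -5 (U(S) = -7 - 2*(-1) = -7 + 2 = -5)
v(F) = -1/5 (v(F) = ((F + 5)/(F + 5))/(-5) = ((5 + F)/(5 + F))*(-1/5) = 1*(-1/5) = -1/5)
O(7, (v(-4)*5)*4)**2 = (1/(-1 + 7))**2 = (1/6)**2 = 1/36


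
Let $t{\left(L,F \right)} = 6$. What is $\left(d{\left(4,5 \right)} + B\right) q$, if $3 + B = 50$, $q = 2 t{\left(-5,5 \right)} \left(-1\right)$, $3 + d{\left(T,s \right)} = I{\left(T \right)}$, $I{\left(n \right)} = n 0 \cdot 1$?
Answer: $-528$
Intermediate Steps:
$I{\left(n \right)} = 0$ ($I{\left(n \right)} = 0 \cdot 1 = 0$)
$d{\left(T,s \right)} = -3$ ($d{\left(T,s \right)} = -3 + 0 = -3$)
$q = -12$ ($q = 2 \cdot 6 \left(-1\right) = 12 \left(-1\right) = -12$)
$B = 47$ ($B = -3 + 50 = 47$)
$\left(d{\left(4,5 \right)} + B\right) q = \left(-3 + 47\right) \left(-12\right) = 44 \left(-12\right) = -528$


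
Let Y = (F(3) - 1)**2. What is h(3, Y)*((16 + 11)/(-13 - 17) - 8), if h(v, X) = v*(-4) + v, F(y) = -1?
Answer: 801/10 ≈ 80.100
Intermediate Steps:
Y = 4 (Y = (-1 - 1)**2 = (-2)**2 = 4)
h(v, X) = -3*v (h(v, X) = -4*v + v = -3*v)
h(3, Y)*((16 + 11)/(-13 - 17) - 8) = (-3*3)*((16 + 11)/(-13 - 17) - 8) = -9*(27/(-30) - 8) = -9*(27*(-1/30) - 8) = -9*(-9/10 - 8) = -9*(-89/10) = 801/10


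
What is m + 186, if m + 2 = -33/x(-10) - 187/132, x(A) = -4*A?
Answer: 21811/120 ≈ 181.76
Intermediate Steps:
m = -509/120 (m = -2 + (-33/((-4*(-10))) - 187/132) = -2 + (-33/40 - 187*1/132) = -2 + (-33*1/40 - 17/12) = -2 + (-33/40 - 17/12) = -2 - 269/120 = -509/120 ≈ -4.2417)
m + 186 = -509/120 + 186 = 21811/120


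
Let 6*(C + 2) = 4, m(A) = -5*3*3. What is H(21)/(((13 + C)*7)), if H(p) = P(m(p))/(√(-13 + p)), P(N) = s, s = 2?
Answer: 3*√2/490 ≈ 0.0086585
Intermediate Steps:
m(A) = -45 (m(A) = -15*3 = -45)
P(N) = 2
C = -4/3 (C = -2 + (⅙)*4 = -2 + ⅔ = -4/3 ≈ -1.3333)
H(p) = 2/√(-13 + p) (H(p) = 2/(√(-13 + p)) = 2/√(-13 + p))
H(21)/(((13 + C)*7)) = (2/√(-13 + 21))/(((13 - 4/3)*7)) = (2/√8)/(((35/3)*7)) = (2*(√2/4))/(245/3) = (√2/2)*(3/245) = 3*√2/490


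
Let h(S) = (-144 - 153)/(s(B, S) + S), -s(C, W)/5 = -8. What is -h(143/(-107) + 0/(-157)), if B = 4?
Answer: 10593/1379 ≈ 7.6817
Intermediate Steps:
s(C, W) = 40 (s(C, W) = -5*(-8) = 40)
h(S) = -297/(40 + S) (h(S) = (-144 - 153)/(40 + S) = -297/(40 + S))
-h(143/(-107) + 0/(-157)) = -(-297)/(40 + (143/(-107) + 0/(-157))) = -(-297)/(40 + (143*(-1/107) + 0*(-1/157))) = -(-297)/(40 + (-143/107 + 0)) = -(-297)/(40 - 143/107) = -(-297)/4137/107 = -(-297)*107/4137 = -1*(-10593/1379) = 10593/1379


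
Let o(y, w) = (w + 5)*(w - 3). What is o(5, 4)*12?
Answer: 108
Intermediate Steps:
o(y, w) = (-3 + w)*(5 + w) (o(y, w) = (5 + w)*(-3 + w) = (-3 + w)*(5 + w))
o(5, 4)*12 = (-15 + 4² + 2*4)*12 = (-15 + 16 + 8)*12 = 9*12 = 108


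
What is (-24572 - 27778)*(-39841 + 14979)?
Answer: 1301525700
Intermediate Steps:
(-24572 - 27778)*(-39841 + 14979) = -52350*(-24862) = 1301525700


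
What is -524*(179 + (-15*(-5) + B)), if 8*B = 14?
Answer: -134013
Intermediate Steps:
B = 7/4 (B = (1/8)*14 = 7/4 ≈ 1.7500)
-524*(179 + (-15*(-5) + B)) = -524*(179 + (-15*(-5) + 7/4)) = -524*(179 + (75 + 7/4)) = -524*(179 + 307/4) = -524*1023/4 = -134013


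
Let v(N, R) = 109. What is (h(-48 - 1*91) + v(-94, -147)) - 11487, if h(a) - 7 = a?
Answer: -11510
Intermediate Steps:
h(a) = 7 + a
(h(-48 - 1*91) + v(-94, -147)) - 11487 = ((7 + (-48 - 1*91)) + 109) - 11487 = ((7 + (-48 - 91)) + 109) - 11487 = ((7 - 139) + 109) - 11487 = (-132 + 109) - 11487 = -23 - 11487 = -11510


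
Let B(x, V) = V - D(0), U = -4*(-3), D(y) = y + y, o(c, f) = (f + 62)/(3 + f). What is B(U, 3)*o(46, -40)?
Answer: -66/37 ≈ -1.7838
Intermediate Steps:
o(c, f) = (62 + f)/(3 + f)
D(y) = 2*y
U = 12
B(x, V) = V (B(x, V) = V - 2*0 = V - 1*0 = V + 0 = V)
B(U, 3)*o(46, -40) = 3*((62 - 40)/(3 - 40)) = 3*(22/(-37)) = 3*(-1/37*22) = 3*(-22/37) = -66/37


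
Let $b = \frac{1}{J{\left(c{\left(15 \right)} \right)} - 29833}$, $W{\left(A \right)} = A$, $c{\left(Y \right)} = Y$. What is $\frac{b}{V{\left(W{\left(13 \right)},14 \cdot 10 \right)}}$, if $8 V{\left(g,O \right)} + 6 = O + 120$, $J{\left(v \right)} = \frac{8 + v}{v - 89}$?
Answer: $- \frac{296}{280373455} \approx -1.0557 \cdot 10^{-6}$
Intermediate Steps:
$J{\left(v \right)} = \frac{8 + v}{-89 + v}$
$V{\left(g,O \right)} = \frac{57}{4} + \frac{O}{8}$ ($V{\left(g,O \right)} = - \frac{3}{4} + \frac{O + 120}{8} = - \frac{3}{4} + \frac{120 + O}{8} = - \frac{3}{4} + \left(15 + \frac{O}{8}\right) = \frac{57}{4} + \frac{O}{8}$)
$b = - \frac{74}{2207665}$ ($b = \frac{1}{\frac{8 + 15}{-89 + 15} - 29833} = \frac{1}{\frac{1}{-74} \cdot 23 - 29833} = \frac{1}{\left(- \frac{1}{74}\right) 23 - 29833} = \frac{1}{- \frac{23}{74} - 29833} = \frac{1}{- \frac{2207665}{74}} = - \frac{74}{2207665} \approx -3.352 \cdot 10^{-5}$)
$\frac{b}{V{\left(W{\left(13 \right)},14 \cdot 10 \right)}} = - \frac{74}{2207665 \left(\frac{57}{4} + \frac{14 \cdot 10}{8}\right)} = - \frac{74}{2207665 \left(\frac{57}{4} + \frac{1}{8} \cdot 140\right)} = - \frac{74}{2207665 \left(\frac{57}{4} + \frac{35}{2}\right)} = - \frac{74}{2207665 \cdot \frac{127}{4}} = \left(- \frac{74}{2207665}\right) \frac{4}{127} = - \frac{296}{280373455}$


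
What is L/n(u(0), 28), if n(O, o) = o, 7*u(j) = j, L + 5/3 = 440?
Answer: 1315/84 ≈ 15.655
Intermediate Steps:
L = 1315/3 (L = -5/3 + 440 = 1315/3 ≈ 438.33)
u(j) = j/7
L/n(u(0), 28) = (1315/3)/28 = (1315/3)*(1/28) = 1315/84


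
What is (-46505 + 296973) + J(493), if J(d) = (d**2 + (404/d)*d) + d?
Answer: 494414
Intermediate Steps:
J(d) = 404 + d + d**2 (J(d) = (d**2 + 404) + d = (404 + d**2) + d = 404 + d + d**2)
(-46505 + 296973) + J(493) = (-46505 + 296973) + (404 + 493 + 493**2) = 250468 + (404 + 493 + 243049) = 250468 + 243946 = 494414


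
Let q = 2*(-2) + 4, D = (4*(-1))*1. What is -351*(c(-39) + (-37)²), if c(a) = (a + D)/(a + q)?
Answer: -480906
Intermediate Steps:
D = -4 (D = -4*1 = -4)
q = 0 (q = -4 + 4 = 0)
c(a) = (-4 + a)/a (c(a) = (a - 4)/(a + 0) = (-4 + a)/a)
-351*(c(-39) + (-37)²) = -351*((-4 - 39)/(-39) + (-37)²) = -351*(-1/39*(-43) + 1369) = -351*(43/39 + 1369) = -351*53434/39 = -480906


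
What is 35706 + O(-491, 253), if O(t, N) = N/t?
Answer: 17531393/491 ≈ 35706.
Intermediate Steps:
35706 + O(-491, 253) = 35706 + 253/(-491) = 35706 + 253*(-1/491) = 35706 - 253/491 = 17531393/491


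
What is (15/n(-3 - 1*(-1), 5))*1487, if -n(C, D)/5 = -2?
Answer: 4461/2 ≈ 2230.5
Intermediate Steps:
n(C, D) = 10 (n(C, D) = -5*(-2) = 10)
(15/n(-3 - 1*(-1), 5))*1487 = (15/10)*1487 = (15*(⅒))*1487 = (3/2)*1487 = 4461/2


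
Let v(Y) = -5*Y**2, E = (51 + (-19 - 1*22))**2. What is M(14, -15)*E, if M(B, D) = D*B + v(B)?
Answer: -119000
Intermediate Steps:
E = 100 (E = (51 + (-19 - 22))**2 = (51 - 41)**2 = 10**2 = 100)
M(B, D) = -5*B**2 + B*D (M(B, D) = D*B - 5*B**2 = B*D - 5*B**2 = -5*B**2 + B*D)
M(14, -15)*E = (14*(-15 - 5*14))*100 = (14*(-15 - 70))*100 = (14*(-85))*100 = -1190*100 = -119000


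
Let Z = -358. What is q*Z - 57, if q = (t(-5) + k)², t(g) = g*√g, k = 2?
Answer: 43261 + 7160*I*√5 ≈ 43261.0 + 16010.0*I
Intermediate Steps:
t(g) = g^(3/2)
q = (2 - 5*I*√5)² (q = ((-5)^(3/2) + 2)² = (-5*I*√5 + 2)² = (2 - 5*I*√5)² ≈ -121.0 - 44.721*I)
q*Z - 57 = (2 - 5*I*√5)²*(-358) - 57 = -358*(2 - 5*I*√5)² - 57 = -57 - 358*(2 - 5*I*√5)²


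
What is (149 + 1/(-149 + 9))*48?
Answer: 250308/35 ≈ 7151.7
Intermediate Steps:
(149 + 1/(-149 + 9))*48 = (149 + 1/(-140))*48 = (149 - 1/140)*48 = (20859/140)*48 = 250308/35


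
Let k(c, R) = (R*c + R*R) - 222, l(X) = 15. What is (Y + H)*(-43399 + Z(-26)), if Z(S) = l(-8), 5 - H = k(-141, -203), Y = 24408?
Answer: 1960826648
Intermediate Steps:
k(c, R) = -222 + R**2 + R*c (k(c, R) = (R*c + R**2) - 222 = (R**2 + R*c) - 222 = -222 + R**2 + R*c)
H = -69605 (H = 5 - (-222 + (-203)**2 - 203*(-141)) = 5 - (-222 + 41209 + 28623) = 5 - 1*69610 = 5 - 69610 = -69605)
Z(S) = 15
(Y + H)*(-43399 + Z(-26)) = (24408 - 69605)*(-43399 + 15) = -45197*(-43384) = 1960826648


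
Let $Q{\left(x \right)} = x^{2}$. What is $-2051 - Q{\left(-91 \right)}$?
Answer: $-10332$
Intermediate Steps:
$-2051 - Q{\left(-91 \right)} = -2051 - \left(-91\right)^{2} = -2051 - 8281 = -10332$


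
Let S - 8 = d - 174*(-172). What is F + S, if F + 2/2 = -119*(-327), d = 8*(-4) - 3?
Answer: 68813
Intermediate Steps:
d = -35 (d = -32 - 3 = -35)
F = 38912 (F = -1 - 119*(-327) = -1 + 38913 = 38912)
S = 29901 (S = 8 + (-35 - 174*(-172)) = 8 + (-35 + 29928) = 8 + 29893 = 29901)
F + S = 38912 + 29901 = 68813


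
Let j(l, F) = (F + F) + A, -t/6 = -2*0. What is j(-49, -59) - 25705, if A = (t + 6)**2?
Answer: -25787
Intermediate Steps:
t = 0 (t = -(-12)*0 = -6*0 = 0)
A = 36 (A = (0 + 6)**2 = 6**2 = 36)
j(l, F) = 36 + 2*F (j(l, F) = (F + F) + 36 = 2*F + 36 = 36 + 2*F)
j(-49, -59) - 25705 = (36 + 2*(-59)) - 25705 = (36 - 118) - 25705 = -82 - 25705 = -25787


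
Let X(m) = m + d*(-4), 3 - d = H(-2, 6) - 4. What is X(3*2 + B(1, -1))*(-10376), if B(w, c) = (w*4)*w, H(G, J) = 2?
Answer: 103760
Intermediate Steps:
d = 5 (d = 3 - (2 - 4) = 3 - 1*(-2) = 3 + 2 = 5)
B(w, c) = 4*w**2 (B(w, c) = (4*w)*w = 4*w**2)
X(m) = -20 + m (X(m) = m + 5*(-4) = m - 20 = -20 + m)
X(3*2 + B(1, -1))*(-10376) = (-20 + (3*2 + 4*1**2))*(-10376) = (-20 + (6 + 4*1))*(-10376) = (-20 + (6 + 4))*(-10376) = (-20 + 10)*(-10376) = -10*(-10376) = 103760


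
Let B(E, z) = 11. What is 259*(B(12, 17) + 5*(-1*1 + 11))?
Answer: 15799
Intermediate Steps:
259*(B(12, 17) + 5*(-1*1 + 11)) = 259*(11 + 5*(-1*1 + 11)) = 259*(11 + 5*(-1 + 11)) = 259*(11 + 5*10) = 259*(11 + 50) = 259*61 = 15799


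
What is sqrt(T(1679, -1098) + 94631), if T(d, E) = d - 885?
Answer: 5*sqrt(3817) ≈ 308.91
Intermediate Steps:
T(d, E) = -885 + d
sqrt(T(1679, -1098) + 94631) = sqrt((-885 + 1679) + 94631) = sqrt(794 + 94631) = sqrt(95425) = 5*sqrt(3817)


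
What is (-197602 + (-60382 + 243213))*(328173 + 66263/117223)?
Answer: -568232834456182/117223 ≈ -4.8475e+9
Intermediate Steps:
(-197602 + (-60382 + 243213))*(328173 + 66263/117223) = (-197602 + 182831)*(328173 + 66263*(1/117223)) = -14771*(328173 + 66263/117223) = -14771*38469489842/117223 = -568232834456182/117223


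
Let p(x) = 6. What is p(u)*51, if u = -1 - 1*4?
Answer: 306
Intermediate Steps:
u = -5 (u = -1 - 4 = -5)
p(u)*51 = 6*51 = 306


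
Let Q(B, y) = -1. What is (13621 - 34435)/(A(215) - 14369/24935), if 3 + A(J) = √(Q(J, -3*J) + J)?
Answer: -7713507750610/20850566979 - 2156865406525*√214/20850566979 ≈ -1883.2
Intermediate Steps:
A(J) = -3 + √(-1 + J)
(13621 - 34435)/(A(215) - 14369/24935) = (13621 - 34435)/((-3 + √(-1 + 215)) - 14369/24935) = -20814/((-3 + √214) - 14369*1/24935) = -20814/((-3 + √214) - 14369/24935) = -20814/(-89174/24935 + √214)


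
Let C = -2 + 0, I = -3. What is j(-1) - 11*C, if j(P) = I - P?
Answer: 20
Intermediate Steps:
C = -2
j(P) = -3 - P
j(-1) - 11*C = (-3 - 1*(-1)) - 11*(-2) = (-3 + 1) + 22 = -2 + 22 = 20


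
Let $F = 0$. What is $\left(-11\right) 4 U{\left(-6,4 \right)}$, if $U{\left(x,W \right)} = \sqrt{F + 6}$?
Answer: $- 44 \sqrt{6} \approx -107.78$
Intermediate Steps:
$U{\left(x,W \right)} = \sqrt{6}$ ($U{\left(x,W \right)} = \sqrt{0 + 6} = \sqrt{6}$)
$\left(-11\right) 4 U{\left(-6,4 \right)} = \left(-11\right) 4 \sqrt{6} = - 44 \sqrt{6}$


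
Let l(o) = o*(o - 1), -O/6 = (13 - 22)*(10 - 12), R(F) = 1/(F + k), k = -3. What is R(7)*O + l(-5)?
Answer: 3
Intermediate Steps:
R(F) = 1/(-3 + F) (R(F) = 1/(F - 3) = 1/(-3 + F))
O = -108 (O = -6*(13 - 22)*(10 - 12) = -(-54)*(-2) = -6*18 = -108)
l(o) = o*(-1 + o)
R(7)*O + l(-5) = -108/(-3 + 7) - 5*(-1 - 5) = -108/4 - 5*(-6) = (1/4)*(-108) + 30 = -27 + 30 = 3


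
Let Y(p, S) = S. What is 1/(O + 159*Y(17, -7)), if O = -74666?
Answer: -1/75779 ≈ -1.3196e-5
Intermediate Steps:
1/(O + 159*Y(17, -7)) = 1/(-74666 + 159*(-7)) = 1/(-74666 - 1113) = 1/(-75779) = -1/75779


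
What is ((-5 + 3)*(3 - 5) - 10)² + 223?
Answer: 259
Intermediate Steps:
((-5 + 3)*(3 - 5) - 10)² + 223 = (-2*(-2) - 10)² + 223 = (4 - 10)² + 223 = (-6)² + 223 = 36 + 223 = 259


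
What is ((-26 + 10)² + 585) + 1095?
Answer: 1936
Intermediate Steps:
((-26 + 10)² + 585) + 1095 = ((-16)² + 585) + 1095 = (256 + 585) + 1095 = 841 + 1095 = 1936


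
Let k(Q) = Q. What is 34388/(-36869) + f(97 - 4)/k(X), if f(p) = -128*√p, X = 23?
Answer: -34388/36869 - 128*√93/23 ≈ -54.602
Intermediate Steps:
34388/(-36869) + f(97 - 4)/k(X) = 34388/(-36869) - 128*√(97 - 4)/23 = 34388*(-1/36869) - 128*√93*(1/23) = -34388/36869 - 128*√93/23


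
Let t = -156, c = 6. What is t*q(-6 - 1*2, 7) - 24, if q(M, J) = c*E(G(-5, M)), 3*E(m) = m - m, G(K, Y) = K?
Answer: -24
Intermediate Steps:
E(m) = 0 (E(m) = (m - m)/3 = (⅓)*0 = 0)
q(M, J) = 0 (q(M, J) = 6*0 = 0)
t*q(-6 - 1*2, 7) - 24 = -156*0 - 24 = 0 - 24 = -24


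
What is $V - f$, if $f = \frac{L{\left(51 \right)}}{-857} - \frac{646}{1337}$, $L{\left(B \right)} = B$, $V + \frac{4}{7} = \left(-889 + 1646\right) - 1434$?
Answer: $- \frac{775745632}{1145809} \approx -677.03$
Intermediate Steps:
$V = - \frac{4743}{7}$ ($V = - \frac{4}{7} + \left(\left(-889 + 1646\right) - 1434\right) = - \frac{4}{7} + \left(757 - 1434\right) = - \frac{4}{7} - 677 = - \frac{4743}{7} \approx -677.57$)
$f = - \frac{621809}{1145809}$ ($f = \frac{51}{-857} - \frac{646}{1337} = 51 \left(- \frac{1}{857}\right) - \frac{646}{1337} = - \frac{51}{857} - \frac{646}{1337} = - \frac{621809}{1145809} \approx -0.54268$)
$V - f = - \frac{4743}{7} - - \frac{621809}{1145809} = - \frac{4743}{7} + \frac{621809}{1145809} = - \frac{775745632}{1145809}$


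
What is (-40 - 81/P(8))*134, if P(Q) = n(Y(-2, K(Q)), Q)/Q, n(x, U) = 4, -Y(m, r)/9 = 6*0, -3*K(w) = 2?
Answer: -27068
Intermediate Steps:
K(w) = -⅔ (K(w) = -⅓*2 = -⅔)
Y(m, r) = 0 (Y(m, r) = -54*0 = -9*0 = 0)
P(Q) = 4/Q
(-40 - 81/P(8))*134 = (-40 - 81/(4/8))*134 = (-40 - 81/(4*(⅛)))*134 = (-40 - 81/½)*134 = (-40 - 81*2)*134 = (-40 - 162)*134 = -202*134 = -27068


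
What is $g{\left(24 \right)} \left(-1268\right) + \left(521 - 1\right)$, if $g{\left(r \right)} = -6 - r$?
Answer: $38560$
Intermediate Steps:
$g{\left(24 \right)} \left(-1268\right) + \left(521 - 1\right) = \left(-6 - 24\right) \left(-1268\right) + \left(521 - 1\right) = \left(-6 - 24\right) \left(-1268\right) + 520 = \left(-30\right) \left(-1268\right) + 520 = 38040 + 520 = 38560$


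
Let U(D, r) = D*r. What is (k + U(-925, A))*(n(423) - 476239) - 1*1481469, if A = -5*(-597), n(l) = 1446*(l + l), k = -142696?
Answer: -2169379362686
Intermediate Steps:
n(l) = 2892*l (n(l) = 1446*(2*l) = 2892*l)
A = 2985
(k + U(-925, A))*(n(423) - 476239) - 1*1481469 = (-142696 - 925*2985)*(2892*423 - 476239) - 1*1481469 = (-142696 - 2761125)*(1223316 - 476239) - 1481469 = -2903821*747077 - 1481469 = -2169377881217 - 1481469 = -2169379362686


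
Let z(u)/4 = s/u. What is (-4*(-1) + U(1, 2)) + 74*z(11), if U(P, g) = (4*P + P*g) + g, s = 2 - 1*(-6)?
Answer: 2500/11 ≈ 227.27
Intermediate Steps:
s = 8 (s = 2 + 6 = 8)
U(P, g) = g + 4*P + P*g
z(u) = 32/u (z(u) = 4*(8/u) = 32/u)
(-4*(-1) + U(1, 2)) + 74*z(11) = (-4*(-1) + (2 + 4*1 + 1*2)) + 74*(32/11) = (4 + (2 + 4 + 2)) + 74*(32*(1/11)) = (4 + 8) + 74*(32/11) = 12 + 2368/11 = 2500/11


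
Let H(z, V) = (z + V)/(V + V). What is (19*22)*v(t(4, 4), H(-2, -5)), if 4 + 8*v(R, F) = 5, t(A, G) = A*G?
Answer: 209/4 ≈ 52.250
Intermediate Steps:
H(z, V) = (V + z)/(2*V) (H(z, V) = (V + z)/((2*V)) = (V + z)*(1/(2*V)) = (V + z)/(2*V))
v(R, F) = ⅛ (v(R, F) = -½ + (⅛)*5 = -½ + 5/8 = ⅛)
(19*22)*v(t(4, 4), H(-2, -5)) = (19*22)*(⅛) = 418*(⅛) = 209/4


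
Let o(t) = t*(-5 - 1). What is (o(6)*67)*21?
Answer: -50652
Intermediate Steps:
o(t) = -6*t (o(t) = t*(-6) = -6*t)
(o(6)*67)*21 = (-6*6*67)*21 = -36*67*21 = -2412*21 = -50652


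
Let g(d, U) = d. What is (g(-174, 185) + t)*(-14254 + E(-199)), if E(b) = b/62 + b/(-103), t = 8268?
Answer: -368415419541/3193 ≈ -1.1538e+8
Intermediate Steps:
E(b) = 41*b/6386 (E(b) = b*(1/62) + b*(-1/103) = b/62 - b/103 = 41*b/6386)
(g(-174, 185) + t)*(-14254 + E(-199)) = (-174 + 8268)*(-14254 + (41/6386)*(-199)) = 8094*(-14254 - 8159/6386) = 8094*(-91034203/6386) = -368415419541/3193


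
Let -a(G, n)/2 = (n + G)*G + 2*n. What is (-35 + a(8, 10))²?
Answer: 131769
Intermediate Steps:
a(G, n) = -4*n - 2*G*(G + n) (a(G, n) = -2*((n + G)*G + 2*n) = -2*((G + n)*G + 2*n) = -2*(G*(G + n) + 2*n) = -2*(2*n + G*(G + n)) = -4*n - 2*G*(G + n))
(-35 + a(8, 10))² = (-35 + (-4*10 - 2*8² - 2*8*10))² = (-35 + (-40 - 2*64 - 160))² = (-35 + (-40 - 128 - 160))² = (-35 - 328)² = (-363)² = 131769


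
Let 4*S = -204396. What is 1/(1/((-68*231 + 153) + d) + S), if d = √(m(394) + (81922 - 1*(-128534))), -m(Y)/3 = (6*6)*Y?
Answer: -6177616704267/315670036368761906 + 3*√1166/157835018184380953 ≈ -1.9570e-5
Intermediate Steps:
m(Y) = -108*Y (m(Y) = -3*6*6*Y = -108*Y)
S = -51099 (S = (¼)*(-204396) = -51099)
d = 12*√1166 (d = √(-108*394 + (81922 - 1*(-128534))) = √(-42552 + (81922 + 128534)) = √(-42552 + 210456) = √167904 = 12*√1166 ≈ 409.76)
1/(1/((-68*231 + 153) + d) + S) = 1/(1/((-68*231 + 153) + 12*√1166) - 51099) = 1/(1/((-15708 + 153) + 12*√1166) - 51099) = 1/(1/(-15555 + 12*√1166) - 51099) = 1/(-51099 + 1/(-15555 + 12*√1166))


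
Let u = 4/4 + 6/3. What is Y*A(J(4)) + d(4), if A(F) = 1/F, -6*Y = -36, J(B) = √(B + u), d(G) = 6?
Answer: 6 + 6*√7/7 ≈ 8.2678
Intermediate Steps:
u = 3 (u = 4*(¼) + 6*(⅓) = 1 + 2 = 3)
J(B) = √(3 + B) (J(B) = √(B + 3) = √(3 + B))
Y = 6 (Y = -⅙*(-36) = 6)
A(F) = 1/F
Y*A(J(4)) + d(4) = 6/(√(3 + 4)) + 6 = 6/(√7) + 6 = 6*(√7/7) + 6 = 6*√7/7 + 6 = 6 + 6*√7/7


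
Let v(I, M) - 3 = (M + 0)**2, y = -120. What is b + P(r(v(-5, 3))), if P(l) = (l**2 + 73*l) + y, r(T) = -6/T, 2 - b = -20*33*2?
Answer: 4663/4 ≈ 1165.8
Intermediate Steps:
b = 1322 (b = 2 - (-20*33)*2 = 2 - (-660)*2 = 2 - 1*(-1320) = 2 + 1320 = 1322)
v(I, M) = 3 + M**2 (v(I, M) = 3 + (M + 0)**2 = 3 + M**2)
P(l) = -120 + l**2 + 73*l (P(l) = (l**2 + 73*l) - 120 = -120 + l**2 + 73*l)
b + P(r(v(-5, 3))) = 1322 + (-120 + (-6/(3 + 3**2))**2 + 73*(-6/(3 + 3**2))) = 1322 + (-120 + (-6/(3 + 9))**2 + 73*(-6/(3 + 9))) = 1322 + (-120 + (-6/12)**2 + 73*(-6/12)) = 1322 + (-120 + (-6*1/12)**2 + 73*(-6*1/12)) = 1322 + (-120 + (-1/2)**2 + 73*(-1/2)) = 1322 + (-120 + 1/4 - 73/2) = 1322 - 625/4 = 4663/4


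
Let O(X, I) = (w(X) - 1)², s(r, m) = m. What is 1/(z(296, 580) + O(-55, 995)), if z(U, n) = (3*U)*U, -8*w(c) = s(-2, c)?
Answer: 64/16824481 ≈ 3.8040e-6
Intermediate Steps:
w(c) = -c/8
z(U, n) = 3*U²
O(X, I) = (-1 - X/8)² (O(X, I) = (-X/8 - 1)² = (-1 - X/8)²)
1/(z(296, 580) + O(-55, 995)) = 1/(3*296² + (8 - 55)²/64) = 1/(3*87616 + (1/64)*(-47)²) = 1/(262848 + (1/64)*2209) = 1/(262848 + 2209/64) = 1/(16824481/64) = 64/16824481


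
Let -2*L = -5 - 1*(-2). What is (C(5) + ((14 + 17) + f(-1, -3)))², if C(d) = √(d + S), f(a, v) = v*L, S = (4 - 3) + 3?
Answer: 3481/4 ≈ 870.25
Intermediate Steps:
L = 3/2 (L = -(-5 - 1*(-2))/2 = -(-5 + 2)/2 = -½*(-3) = 3/2 ≈ 1.5000)
S = 4 (S = 1 + 3 = 4)
f(a, v) = 3*v/2 (f(a, v) = v*(3/2) = 3*v/2)
C(d) = √(4 + d) (C(d) = √(d + 4) = √(4 + d))
(C(5) + ((14 + 17) + f(-1, -3)))² = (√(4 + 5) + ((14 + 17) + (3/2)*(-3)))² = (√9 + (31 - 9/2))² = (3 + 53/2)² = (59/2)² = 3481/4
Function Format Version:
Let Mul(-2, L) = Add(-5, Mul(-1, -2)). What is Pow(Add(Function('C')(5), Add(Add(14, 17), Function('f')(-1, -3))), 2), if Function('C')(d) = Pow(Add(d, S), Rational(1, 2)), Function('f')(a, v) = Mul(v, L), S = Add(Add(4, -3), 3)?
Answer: Rational(3481, 4) ≈ 870.25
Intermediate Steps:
L = Rational(3, 2) (L = Mul(Rational(-1, 2), Add(-5, Mul(-1, -2))) = Mul(Rational(-1, 2), Add(-5, 2)) = Mul(Rational(-1, 2), -3) = Rational(3, 2) ≈ 1.5000)
S = 4 (S = Add(1, 3) = 4)
Function('f')(a, v) = Mul(Rational(3, 2), v) (Function('f')(a, v) = Mul(v, Rational(3, 2)) = Mul(Rational(3, 2), v))
Function('C')(d) = Pow(Add(4, d), Rational(1, 2)) (Function('C')(d) = Pow(Add(d, 4), Rational(1, 2)) = Pow(Add(4, d), Rational(1, 2)))
Pow(Add(Function('C')(5), Add(Add(14, 17), Function('f')(-1, -3))), 2) = Pow(Add(Pow(Add(4, 5), Rational(1, 2)), Add(Add(14, 17), Mul(Rational(3, 2), -3))), 2) = Pow(Add(Pow(9, Rational(1, 2)), Add(31, Rational(-9, 2))), 2) = Pow(Add(3, Rational(53, 2)), 2) = Pow(Rational(59, 2), 2) = Rational(3481, 4)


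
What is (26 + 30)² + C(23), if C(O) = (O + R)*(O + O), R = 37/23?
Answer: 4268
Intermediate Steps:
R = 37/23 (R = 37*(1/23) = 37/23 ≈ 1.6087)
C(O) = 2*O*(37/23 + O) (C(O) = (O + 37/23)*(O + O) = (37/23 + O)*(2*O) = 2*O*(37/23 + O))
(26 + 30)² + C(23) = (26 + 30)² + (2/23)*23*(37 + 23*23) = 56² + (2/23)*23*(37 + 529) = 3136 + (2/23)*23*566 = 3136 + 1132 = 4268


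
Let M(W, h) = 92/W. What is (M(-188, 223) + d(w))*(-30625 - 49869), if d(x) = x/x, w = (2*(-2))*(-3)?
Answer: -1931856/47 ≈ -41103.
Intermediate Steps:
w = 12 (w = -4*(-3) = 12)
d(x) = 1
(M(-188, 223) + d(w))*(-30625 - 49869) = (92/(-188) + 1)*(-30625 - 49869) = (92*(-1/188) + 1)*(-80494) = (-23/47 + 1)*(-80494) = (24/47)*(-80494) = -1931856/47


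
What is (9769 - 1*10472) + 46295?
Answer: 45592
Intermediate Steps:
(9769 - 1*10472) + 46295 = (9769 - 10472) + 46295 = -703 + 46295 = 45592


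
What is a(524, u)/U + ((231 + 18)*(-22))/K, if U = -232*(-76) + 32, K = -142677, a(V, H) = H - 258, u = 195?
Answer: 117503/3373824 ≈ 0.034828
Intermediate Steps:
a(V, H) = -258 + H
U = 17664 (U = 17632 + 32 = 17664)
a(524, u)/U + ((231 + 18)*(-22))/K = (-258 + 195)/17664 + ((231 + 18)*(-22))/(-142677) = -63*1/17664 + (249*(-22))*(-1/142677) = -21/5888 - 5478*(-1/142677) = -21/5888 + 22/573 = 117503/3373824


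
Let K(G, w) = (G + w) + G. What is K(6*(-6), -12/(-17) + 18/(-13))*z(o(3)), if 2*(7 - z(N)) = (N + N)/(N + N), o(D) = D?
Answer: -8031/17 ≈ -472.41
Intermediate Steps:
z(N) = 13/2 (z(N) = 7 - (N + N)/(2*(N + N)) = 7 - 2*N/(2*(2*N)) = 7 - 2*N*1/(2*N)/2 = 7 - ½*1 = 7 - ½ = 13/2)
K(G, w) = w + 2*G
K(6*(-6), -12/(-17) + 18/(-13))*z(o(3)) = ((-12/(-17) + 18/(-13)) + 2*(6*(-6)))*(13/2) = ((-12*(-1/17) + 18*(-1/13)) + 2*(-36))*(13/2) = ((12/17 - 18/13) - 72)*(13/2) = (-150/221 - 72)*(13/2) = -16062/221*13/2 = -8031/17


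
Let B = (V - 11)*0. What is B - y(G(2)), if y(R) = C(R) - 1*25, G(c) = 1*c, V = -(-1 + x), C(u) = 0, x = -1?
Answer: 25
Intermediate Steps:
V = 2 (V = -(-1 - 1) = -1*(-2) = 2)
G(c) = c
B = 0 (B = (2 - 11)*0 = -9*0 = 0)
y(R) = -25 (y(R) = 0 - 1*25 = 0 - 25 = -25)
B - y(G(2)) = 0 - 1*(-25) = 0 + 25 = 25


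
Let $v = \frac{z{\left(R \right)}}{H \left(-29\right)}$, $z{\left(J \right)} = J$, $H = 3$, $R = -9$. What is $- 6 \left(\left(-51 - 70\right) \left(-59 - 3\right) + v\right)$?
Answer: $- \frac{1305366}{29} \approx -45013.0$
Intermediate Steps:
$v = \frac{3}{29}$ ($v = - \frac{9}{3 \left(-29\right)} = - \frac{9}{-87} = \left(-9\right) \left(- \frac{1}{87}\right) = \frac{3}{29} \approx 0.10345$)
$- 6 \left(\left(-51 - 70\right) \left(-59 - 3\right) + v\right) = - 6 \left(\left(-51 - 70\right) \left(-59 - 3\right) + \frac{3}{29}\right) = - 6 \left(\left(-121\right) \left(-62\right) + \frac{3}{29}\right) = - 6 \left(7502 + \frac{3}{29}\right) = \left(-6\right) \frac{217561}{29} = - \frac{1305366}{29}$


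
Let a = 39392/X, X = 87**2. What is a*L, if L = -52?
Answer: -2048384/7569 ≈ -270.63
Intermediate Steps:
X = 7569
a = 39392/7569 ≈ 5.2044
a*L = (39392/7569)*(-52) = -2048384/7569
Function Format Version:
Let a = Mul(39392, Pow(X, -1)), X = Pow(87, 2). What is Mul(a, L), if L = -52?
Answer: Rational(-2048384, 7569) ≈ -270.63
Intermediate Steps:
X = 7569
a = Rational(39392, 7569) (a = Mul(39392, Pow(7569, -1)) = Mul(39392, Rational(1, 7569)) = Rational(39392, 7569) ≈ 5.2044)
Mul(a, L) = Mul(Rational(39392, 7569), -52) = Rational(-2048384, 7569)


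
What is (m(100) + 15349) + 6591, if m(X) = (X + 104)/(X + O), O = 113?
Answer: 1557808/71 ≈ 21941.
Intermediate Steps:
m(X) = (104 + X)/(113 + X) (m(X) = (X + 104)/(X + 113) = (104 + X)/(113 + X))
(m(100) + 15349) + 6591 = ((104 + 100)/(113 + 100) + 15349) + 6591 = (204/213 + 15349) + 6591 = ((1/213)*204 + 15349) + 6591 = (68/71 + 15349) + 6591 = 1089847/71 + 6591 = 1557808/71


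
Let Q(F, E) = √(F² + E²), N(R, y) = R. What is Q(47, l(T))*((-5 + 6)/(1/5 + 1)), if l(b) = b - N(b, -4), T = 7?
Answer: 235/6 ≈ 39.167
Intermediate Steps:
l(b) = 0 (l(b) = b - b = 0)
Q(F, E) = √(E² + F²)
Q(47, l(T))*((-5 + 6)/(1/5 + 1)) = √(0² + 47²)*((-5 + 6)/(1/5 + 1)) = √(0 + 2209)*(1/(1*(⅕) + 1)) = √2209*(1/(⅕ + 1)) = 47*(1/(6/5)) = 47*(1*(⅚)) = 47*(⅚) = 235/6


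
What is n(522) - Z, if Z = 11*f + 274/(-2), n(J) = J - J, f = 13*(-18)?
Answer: 2711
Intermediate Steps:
f = -234
n(J) = 0
Z = -2711 (Z = 11*(-234) + 274/(-2) = -2574 + 274*(-1/2) = -2574 - 137 = -2711)
n(522) - Z = 0 - 1*(-2711) = 0 + 2711 = 2711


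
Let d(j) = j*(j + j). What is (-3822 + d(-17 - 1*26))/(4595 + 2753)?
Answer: -31/1837 ≈ -0.016875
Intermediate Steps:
d(j) = 2*j**2 (d(j) = j*(2*j) = 2*j**2)
(-3822 + d(-17 - 1*26))/(4595 + 2753) = (-3822 + 2*(-17 - 1*26)**2)/(4595 + 2753) = (-3822 + 2*(-17 - 26)**2)/7348 = (-3822 + 2*(-43)**2)*(1/7348) = (-3822 + 2*1849)*(1/7348) = (-3822 + 3698)*(1/7348) = -124*1/7348 = -31/1837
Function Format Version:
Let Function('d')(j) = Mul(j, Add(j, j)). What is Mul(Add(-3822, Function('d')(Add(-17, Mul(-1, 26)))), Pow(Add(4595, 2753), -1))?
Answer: Rational(-31, 1837) ≈ -0.016875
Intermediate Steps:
Function('d')(j) = Mul(2, Pow(j, 2)) (Function('d')(j) = Mul(j, Mul(2, j)) = Mul(2, Pow(j, 2)))
Mul(Add(-3822, Function('d')(Add(-17, Mul(-1, 26)))), Pow(Add(4595, 2753), -1)) = Mul(Add(-3822, Mul(2, Pow(Add(-17, Mul(-1, 26)), 2))), Pow(Add(4595, 2753), -1)) = Mul(Add(-3822, Mul(2, Pow(Add(-17, -26), 2))), Pow(7348, -1)) = Mul(Add(-3822, Mul(2, Pow(-43, 2))), Rational(1, 7348)) = Mul(Add(-3822, Mul(2, 1849)), Rational(1, 7348)) = Mul(Add(-3822, 3698), Rational(1, 7348)) = Mul(-124, Rational(1, 7348)) = Rational(-31, 1837)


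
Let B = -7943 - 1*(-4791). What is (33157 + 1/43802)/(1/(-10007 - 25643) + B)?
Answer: -8629337486625/820329703567 ≈ -10.519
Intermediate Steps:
B = -3152 (B = -7943 + 4791 = -3152)
(33157 + 1/43802)/(1/(-10007 - 25643) + B) = (33157 + 1/43802)/(1/(-10007 - 25643) - 3152) = (33157 + 1/43802)/(1/(-35650) - 3152) = 1452342915/(43802*(-1/35650 - 3152)) = 1452342915/(43802*(-112368801/35650)) = (1452342915/43802)*(-35650/112368801) = -8629337486625/820329703567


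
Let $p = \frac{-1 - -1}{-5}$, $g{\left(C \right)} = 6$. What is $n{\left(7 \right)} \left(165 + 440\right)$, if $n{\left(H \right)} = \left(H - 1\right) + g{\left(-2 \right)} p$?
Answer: $3630$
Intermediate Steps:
$p = 0$ ($p = - \frac{-1 + 1}{5} = \left(- \frac{1}{5}\right) 0 = 0$)
$n{\left(H \right)} = -1 + H$ ($n{\left(H \right)} = \left(H - 1\right) + 6 \cdot 0 = \left(-1 + H\right) + 0 = -1 + H$)
$n{\left(7 \right)} \left(165 + 440\right) = \left(-1 + 7\right) \left(165 + 440\right) = 6 \cdot 605 = 3630$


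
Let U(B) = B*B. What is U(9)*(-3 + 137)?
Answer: 10854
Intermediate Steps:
U(B) = B²
U(9)*(-3 + 137) = 9²*(-3 + 137) = 81*134 = 10854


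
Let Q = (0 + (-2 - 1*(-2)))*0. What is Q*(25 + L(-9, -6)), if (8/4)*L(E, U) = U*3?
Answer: 0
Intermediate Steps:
L(E, U) = 3*U/2 (L(E, U) = (U*3)/2 = (3*U)/2 = 3*U/2)
Q = 0 (Q = (0 + (-2 + 2))*0 = (0 + 0)*0 = 0*0 = 0)
Q*(25 + L(-9, -6)) = 0*(25 + (3/2)*(-6)) = 0*(25 - 9) = 0*16 = 0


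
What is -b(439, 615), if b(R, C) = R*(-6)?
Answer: 2634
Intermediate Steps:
b(R, C) = -6*R
-b(439, 615) = -(-6)*439 = -1*(-2634) = 2634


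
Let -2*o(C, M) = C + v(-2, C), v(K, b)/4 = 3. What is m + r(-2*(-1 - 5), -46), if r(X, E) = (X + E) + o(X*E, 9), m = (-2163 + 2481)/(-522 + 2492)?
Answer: 232619/985 ≈ 236.16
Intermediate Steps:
v(K, b) = 12 (v(K, b) = 4*3 = 12)
o(C, M) = -6 - C/2 (o(C, M) = -(C + 12)/2 = -(12 + C)/2 = -6 - C/2)
m = 159/985 (m = 318/1970 = 318*(1/1970) = 159/985 ≈ 0.16142)
r(X, E) = -6 + E + X - E*X/2 (r(X, E) = (X + E) + (-6 - X*E/2) = (E + X) + (-6 - E*X/2) = -6 + E + X - E*X/2)
m + r(-2*(-1 - 5), -46) = 159/985 + (-6 - 46 - 2*(-1 - 5) - 1/2*(-46)*(-2*(-1 - 5))) = 159/985 + (-6 - 46 - 2*(-6) - 1/2*(-46)*(-2*(-6))) = 159/985 + (-6 - 46 + 12 - 1/2*(-46)*12) = 159/985 + (-6 - 46 + 12 + 276) = 159/985 + 236 = 232619/985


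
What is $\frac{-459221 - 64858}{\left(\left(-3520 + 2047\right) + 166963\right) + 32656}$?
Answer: $- \frac{524079}{198146} \approx -2.6449$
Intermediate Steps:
$\frac{-459221 - 64858}{\left(\left(-3520 + 2047\right) + 166963\right) + 32656} = - \frac{524079}{\left(-1473 + 166963\right) + 32656} = - \frac{524079}{165490 + 32656} = - \frac{524079}{198146}$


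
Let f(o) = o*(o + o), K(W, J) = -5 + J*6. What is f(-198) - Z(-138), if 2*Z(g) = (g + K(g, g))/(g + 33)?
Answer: 16464709/210 ≈ 78403.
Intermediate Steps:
K(W, J) = -5 + 6*J
Z(g) = (-5 + 7*g)/(2*(33 + g)) (Z(g) = ((g + (-5 + 6*g))/(g + 33))/2 = ((-5 + 7*g)/(33 + g))/2 = (-5 + 7*g)/(2*(33 + g)))
f(o) = 2*o² (f(o) = o*(2*o) = 2*o²)
f(-198) - Z(-138) = 2*(-198)² - (-5 + 7*(-138))/(2*(33 - 138)) = 2*39204 - (-5 - 966)/(2*(-105)) = 78408 - (-1)*(-971)/(2*105) = 78408 - 1*971/210 = 78408 - 971/210 = 16464709/210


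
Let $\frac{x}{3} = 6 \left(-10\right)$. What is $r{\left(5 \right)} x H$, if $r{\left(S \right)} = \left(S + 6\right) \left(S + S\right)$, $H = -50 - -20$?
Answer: $594000$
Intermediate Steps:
$x = -180$ ($x = 3 \cdot 6 \left(-10\right) = 3 \left(-60\right) = -180$)
$H = -30$ ($H = -50 + 20 = -30$)
$r{\left(S \right)} = 2 S \left(6 + S\right)$ ($r{\left(S \right)} = \left(6 + S\right) 2 S = 2 S \left(6 + S\right)$)
$r{\left(5 \right)} x H = 2 \cdot 5 \left(6 + 5\right) \left(-180\right) \left(-30\right) = 2 \cdot 5 \cdot 11 \left(-180\right) \left(-30\right) = 110 \left(-180\right) \left(-30\right) = \left(-19800\right) \left(-30\right) = 594000$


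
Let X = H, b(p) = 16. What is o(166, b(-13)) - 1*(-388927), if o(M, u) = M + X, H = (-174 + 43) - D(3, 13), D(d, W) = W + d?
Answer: 388946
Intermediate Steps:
H = -147 (H = (-174 + 43) - (13 + 3) = -131 - 1*16 = -131 - 16 = -147)
X = -147
o(M, u) = -147 + M (o(M, u) = M - 147 = -147 + M)
o(166, b(-13)) - 1*(-388927) = (-147 + 166) - 1*(-388927) = 19 + 388927 = 388946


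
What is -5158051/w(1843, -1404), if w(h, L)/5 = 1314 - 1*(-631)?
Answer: -5158051/9725 ≈ -530.39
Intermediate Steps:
w(h, L) = 9725 (w(h, L) = 5*(1314 - 1*(-631)) = 5*(1314 + 631) = 5*1945 = 9725)
-5158051/w(1843, -1404) = -5158051/9725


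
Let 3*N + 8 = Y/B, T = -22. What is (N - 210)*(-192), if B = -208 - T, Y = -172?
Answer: 3791872/93 ≈ 40773.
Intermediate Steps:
B = -186 (B = -208 - 1*(-22) = -208 + 22 = -186)
N = -658/279 (N = -8/3 + (-172/(-186))/3 = -8/3 + (-172*(-1/186))/3 = -8/3 + (⅓)*(86/93) = -8/3 + 86/279 = -658/279 ≈ -2.3584)
(N - 210)*(-192) = (-658/279 - 210)*(-192) = -59248/279*(-192) = 3791872/93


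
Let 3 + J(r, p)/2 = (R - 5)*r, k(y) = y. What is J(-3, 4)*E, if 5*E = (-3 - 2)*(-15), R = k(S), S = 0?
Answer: 360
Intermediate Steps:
R = 0
J(r, p) = -6 - 10*r (J(r, p) = -6 + 2*((0 - 5)*r) = -6 + 2*(-5*r) = -6 - 10*r)
E = 15 (E = ((-3 - 2)*(-15))/5 = (-5*(-15))/5 = (⅕)*75 = 15)
J(-3, 4)*E = (-6 - 10*(-3))*15 = (-6 + 30)*15 = 24*15 = 360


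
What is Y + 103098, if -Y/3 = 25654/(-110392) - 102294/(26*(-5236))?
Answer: 48417715093677/469635166 ≈ 1.0310e+5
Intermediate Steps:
Y = -731250591/469635166 (Y = -3*(25654/(-110392) - 102294/(26*(-5236))) = -3*(25654*(-1/110392) - 102294/(-136136)) = -3*(-12827/55196 - 102294*(-1/136136)) = -3*(-12827/55196 + 51147/68068) = -3*243750197/469635166 = -731250591/469635166 ≈ -1.5571)
Y + 103098 = -731250591/469635166 + 103098 = 48417715093677/469635166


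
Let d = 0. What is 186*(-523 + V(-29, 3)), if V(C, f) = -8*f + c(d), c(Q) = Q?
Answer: -101742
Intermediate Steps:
V(C, f) = -8*f (V(C, f) = -8*f + 0 = -8*f)
186*(-523 + V(-29, 3)) = 186*(-523 - 8*3) = 186*(-523 - 24) = 186*(-547) = -101742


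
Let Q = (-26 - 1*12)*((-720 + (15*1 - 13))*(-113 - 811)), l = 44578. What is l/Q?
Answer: -22289/12605208 ≈ -0.0017682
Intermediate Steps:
Q = -25210416 (Q = (-26 - 12)*((-720 + (15 - 13))*(-924)) = -38*(-720 + 2)*(-924) = -(-27284)*(-924) = -38*663432 = -25210416)
l/Q = 44578/(-25210416) = 44578*(-1/25210416) = -22289/12605208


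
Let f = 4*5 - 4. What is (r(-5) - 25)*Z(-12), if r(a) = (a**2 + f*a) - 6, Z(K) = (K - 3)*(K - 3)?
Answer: -19350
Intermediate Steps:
f = 16 (f = 20 - 4 = 16)
Z(K) = (-3 + K)**2 (Z(K) = (-3 + K)*(-3 + K) = (-3 + K)**2)
r(a) = -6 + a**2 + 16*a (r(a) = (a**2 + 16*a) - 6 = -6 + a**2 + 16*a)
(r(-5) - 25)*Z(-12) = ((-6 + (-5)**2 + 16*(-5)) - 25)*(-3 - 12)**2 = ((-6 + 25 - 80) - 25)*(-15)**2 = (-61 - 25)*225 = -86*225 = -19350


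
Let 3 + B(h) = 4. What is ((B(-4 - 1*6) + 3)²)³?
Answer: 4096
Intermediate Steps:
B(h) = 1 (B(h) = -3 + 4 = 1)
((B(-4 - 1*6) + 3)²)³ = ((1 + 3)²)³ = (4²)³ = 16³ = 4096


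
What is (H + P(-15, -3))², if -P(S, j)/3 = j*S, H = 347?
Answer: 44944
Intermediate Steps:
P(S, j) = -3*S*j (P(S, j) = -3*j*S = -3*S*j)
(H + P(-15, -3))² = (347 - 3*(-15)*(-3))² = (347 - 135)² = 212² = 44944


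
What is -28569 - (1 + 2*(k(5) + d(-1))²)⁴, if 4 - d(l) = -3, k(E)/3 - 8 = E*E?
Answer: -255061087566590010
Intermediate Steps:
k(E) = 24 + 3*E² (k(E) = 24 + 3*(E*E) = 24 + 3*E²)
d(l) = 7 (d(l) = 4 - 1*(-3) = 4 + 3 = 7)
-28569 - (1 + 2*(k(5) + d(-1))²)⁴ = -28569 - (1 + 2*((24 + 3*5²) + 7)²)⁴ = -28569 - (1 + 2*((24 + 3*25) + 7)²)⁴ = -28569 - (1 + 2*((24 + 75) + 7)²)⁴ = -28569 - (1 + 2*(99 + 7)²)⁴ = -28569 - (1 + 2*106²)⁴ = -28569 - (1 + 2*11236)⁴ = -28569 - (1 + 22472)⁴ = -28569 - 1*22473⁴ = -28569 - 1*255061087566561441 = -28569 - 255061087566561441 = -255061087566590010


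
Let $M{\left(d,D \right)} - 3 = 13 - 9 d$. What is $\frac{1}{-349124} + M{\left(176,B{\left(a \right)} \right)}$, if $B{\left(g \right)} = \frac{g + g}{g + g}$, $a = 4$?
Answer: $- \frac{547426433}{349124} \approx -1568.0$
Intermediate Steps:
$B{\left(g \right)} = 1$ ($B{\left(g \right)} = \frac{2 g}{2 g} = 2 g \frac{1}{2 g} = 1$)
$M{\left(d,D \right)} = 16 - 9 d$ ($M{\left(d,D \right)} = 3 - \left(-13 + 9 d\right) = 16 - 9 d$)
$\frac{1}{-349124} + M{\left(176,B{\left(a \right)} \right)} = \frac{1}{-349124} + \left(16 - 1584\right) = - \frac{1}{349124} + \left(16 - 1584\right) = - \frac{1}{349124} - 1568 = - \frac{547426433}{349124}$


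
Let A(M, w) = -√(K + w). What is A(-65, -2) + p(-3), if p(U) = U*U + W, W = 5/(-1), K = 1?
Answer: 4 - I ≈ 4.0 - 1.0*I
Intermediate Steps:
W = -5 (W = 5*(-1) = -5)
p(U) = -5 + U² (p(U) = U*U - 5 = U² - 5 = -5 + U²)
A(M, w) = -√(1 + w)
A(-65, -2) + p(-3) = -√(1 - 2) + (-5 + (-3)²) = -√(-1) + (-5 + 9) = -I + 4 = 4 - I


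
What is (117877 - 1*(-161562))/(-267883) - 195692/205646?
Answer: -7849148045/3934933387 ≈ -1.9947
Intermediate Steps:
(117877 - 1*(-161562))/(-267883) - 195692/205646 = (117877 + 161562)*(-1/267883) - 195692*1/205646 = 279439*(-1/267883) - 13978/14689 = -279439/267883 - 13978/14689 = -7849148045/3934933387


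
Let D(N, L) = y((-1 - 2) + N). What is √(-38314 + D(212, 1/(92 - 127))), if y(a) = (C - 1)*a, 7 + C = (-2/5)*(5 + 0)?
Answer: 2*I*√10101 ≈ 201.01*I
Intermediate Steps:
C = -9 (C = -7 + (-2/5)*(5 + 0) = -7 - 2*⅕*5 = -7 - ⅖*5 = -7 - 2 = -9)
y(a) = -10*a (y(a) = (-9 - 1)*a = -10*a)
D(N, L) = 30 - 10*N (D(N, L) = -10*((-1 - 2) + N) = -10*(-3 + N) = 30 - 10*N)
√(-38314 + D(212, 1/(92 - 127))) = √(-38314 + (30 - 10*212)) = √(-38314 + (30 - 2120)) = √(-38314 - 2090) = √(-40404) = 2*I*√10101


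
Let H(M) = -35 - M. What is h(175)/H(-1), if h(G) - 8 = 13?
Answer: -21/34 ≈ -0.61765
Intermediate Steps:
h(G) = 21 (h(G) = 8 + 13 = 21)
h(175)/H(-1) = 21/(-35 - 1*(-1)) = 21/(-35 + 1) = 21/(-34) = 21*(-1/34) = -21/34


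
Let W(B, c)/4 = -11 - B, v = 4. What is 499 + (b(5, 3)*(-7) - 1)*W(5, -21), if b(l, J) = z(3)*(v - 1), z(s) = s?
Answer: 4595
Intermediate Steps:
W(B, c) = -44 - 4*B (W(B, c) = 4*(-11 - B) = -44 - 4*B)
b(l, J) = 9 (b(l, J) = 3*(4 - 1) = 3*3 = 9)
499 + (b(5, 3)*(-7) - 1)*W(5, -21) = 499 + (9*(-7) - 1)*(-44 - 4*5) = 499 + (-63 - 1)*(-44 - 20) = 499 - 64*(-64) = 499 + 4096 = 4595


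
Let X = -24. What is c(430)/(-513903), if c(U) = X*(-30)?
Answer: -240/171301 ≈ -0.0014010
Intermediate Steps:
c(U) = 720 (c(U) = -24*(-30) = 720)
c(430)/(-513903) = 720/(-513903) = 720*(-1/513903) = -240/171301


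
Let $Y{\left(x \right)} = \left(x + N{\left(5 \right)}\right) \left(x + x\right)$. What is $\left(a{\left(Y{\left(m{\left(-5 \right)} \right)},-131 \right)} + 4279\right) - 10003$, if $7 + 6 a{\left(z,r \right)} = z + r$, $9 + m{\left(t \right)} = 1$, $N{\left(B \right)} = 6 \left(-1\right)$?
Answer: $- \frac{17129}{3} \approx -5709.7$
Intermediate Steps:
$N{\left(B \right)} = -6$
$m{\left(t \right)} = -8$ ($m{\left(t \right)} = -9 + 1 = -8$)
$Y{\left(x \right)} = 2 x \left(-6 + x\right)$ ($Y{\left(x \right)} = \left(x - 6\right) \left(x + x\right) = \left(-6 + x\right) 2 x = 2 x \left(-6 + x\right)$)
$a{\left(z,r \right)} = - \frac{7}{6} + \frac{r}{6} + \frac{z}{6}$ ($a{\left(z,r \right)} = - \frac{7}{6} + \frac{z + r}{6} = - \frac{7}{6} + \frac{r + z}{6} = - \frac{7}{6} + \left(\frac{r}{6} + \frac{z}{6}\right) = - \frac{7}{6} + \frac{r}{6} + \frac{z}{6}$)
$\left(a{\left(Y{\left(m{\left(-5 \right)} \right)},-131 \right)} + 4279\right) - 10003 = \left(\left(- \frac{7}{6} + \frac{1}{6} \left(-131\right) + \frac{2 \left(-8\right) \left(-6 - 8\right)}{6}\right) + 4279\right) - 10003 = \left(\left(- \frac{7}{6} - \frac{131}{6} + \frac{2 \left(-8\right) \left(-14\right)}{6}\right) + 4279\right) - 10003 = \left(\left(- \frac{7}{6} - \frac{131}{6} + \frac{1}{6} \cdot 224\right) + 4279\right) - 10003 = \left(\left(- \frac{7}{6} - \frac{131}{6} + \frac{112}{3}\right) + 4279\right) - 10003 = \left(\frac{43}{3} + 4279\right) - 10003 = \frac{12880}{3} - 10003 = - \frac{17129}{3}$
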